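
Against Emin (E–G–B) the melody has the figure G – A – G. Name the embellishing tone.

A is a neighbor tone.

The harmony at that moment is E minor triad (E, G, B); A is not a chord tone.
It is approached by step up from G and left by step down to G.
Step away and step back to the same note — a neighbor tone (upper neighbor).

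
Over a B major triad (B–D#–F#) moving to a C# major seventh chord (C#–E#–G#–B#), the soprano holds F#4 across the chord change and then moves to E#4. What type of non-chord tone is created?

The harmony at that moment is C# major seventh chord (C#, E#, G#, B#); F#4 is not a chord tone.
It is held over (the same pitch as the preceding F#4) and left by step down to E#4.
Held over from the previous chord and resolving down by step — a suspension.

F#4 is a suspension.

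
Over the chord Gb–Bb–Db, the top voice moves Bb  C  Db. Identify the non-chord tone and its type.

C is a passing tone.

The harmony at that moment is Gb major triad (Gb, Bb, Db); C is not a chord tone.
It is approached by step up from Bb and left by step up to Db.
Step in, step out in the same direction — a passing tone.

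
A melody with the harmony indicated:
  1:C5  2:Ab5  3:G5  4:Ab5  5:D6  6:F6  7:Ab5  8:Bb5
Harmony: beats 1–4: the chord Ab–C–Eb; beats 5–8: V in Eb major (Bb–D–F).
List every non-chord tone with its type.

The harmony at that moment is Ab major triad (Ab, C, Eb); G5 is not a chord tone.
It is approached by step down from Ab5 and left by step up to Ab5.
Step away and step back to the same note — a neighbor tone (lower neighbor).
The harmony at that moment is Bb major triad (Bb, D, F); Ab5 is not a chord tone.
It is approached by leap down from F6 and left by step up to Bb5.
Leap in, step out — an appoggiatura.

G5 (beat 3) — neighbor tone; Ab5 (beat 7) — appoggiatura.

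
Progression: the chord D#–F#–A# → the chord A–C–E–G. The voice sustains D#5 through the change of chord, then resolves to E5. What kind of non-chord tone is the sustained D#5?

The harmony at that moment is A minor seventh chord (A, C, E, G); D#5 is not a chord tone.
It is held over (the same pitch as the preceding D#5) and left by step up to E5.
Held over from the previous chord and resolving up by step — a retardation.

D#5 is a retardation.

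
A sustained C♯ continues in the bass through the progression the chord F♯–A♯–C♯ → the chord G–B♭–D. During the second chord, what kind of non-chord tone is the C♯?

Pedal tone (pedal point).

The harmony at that moment is G minor triad (G, B♭, D); C♯ is not a chord tone.
It is held over (the same pitch as the preceding C♯) and then sustained as the same pitch into the next harmony.
Sustained through a change of harmony — a pedal tone.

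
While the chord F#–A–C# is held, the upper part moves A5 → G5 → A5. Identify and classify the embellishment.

G5 is a neighbor tone.

The harmony at that moment is F# minor triad (F#, A, C#); G5 is not a chord tone.
It is approached by step down from A5 and left by step up to A5.
Step away and step back to the same note — a neighbor tone (lower neighbor).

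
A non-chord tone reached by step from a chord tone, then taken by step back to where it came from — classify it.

Approach: by step. Departure: by step in the opposite direction, back to the starting pitch.
Stepwise on both sides but reversing to return to the same chord tone — a neighbor tone. (Had it continued onward in the same direction it would be a passing tone instead.)

Neighbor tone.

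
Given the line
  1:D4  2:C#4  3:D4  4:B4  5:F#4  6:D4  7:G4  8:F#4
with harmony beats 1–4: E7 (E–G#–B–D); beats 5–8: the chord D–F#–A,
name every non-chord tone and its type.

The harmony at that moment is E dominant seventh chord (E, G#, B, D); C#4 is not a chord tone.
It is approached by step down from D4 and left by step up to D4.
Step away and step back to the same note — a neighbor tone (lower neighbor).
The harmony at that moment is D major triad (D, F#, A); G4 is not a chord tone.
It is approached by leap up from D4 and left by step down to F#4.
Leap in, step out — an appoggiatura.

C#4 (beat 2) — neighbor tone; G4 (beat 7) — appoggiatura.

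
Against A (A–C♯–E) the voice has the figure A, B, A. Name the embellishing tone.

The harmony at that moment is A major triad (A, C♯, E); B is not a chord tone.
It is approached by step up from A and left by step down to A.
Step away and step back to the same note — a neighbor tone (upper neighbor).

B is a neighbor tone.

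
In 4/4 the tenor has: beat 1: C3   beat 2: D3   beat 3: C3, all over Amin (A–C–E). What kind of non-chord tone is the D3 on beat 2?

The harmony at that moment is A minor triad (A, C, E); D3 is not a chord tone.
It is approached by step up from C3 and left by step down to C3.
Step away and step back to the same note — a neighbor tone (upper neighbor).

Upper neighbor tone.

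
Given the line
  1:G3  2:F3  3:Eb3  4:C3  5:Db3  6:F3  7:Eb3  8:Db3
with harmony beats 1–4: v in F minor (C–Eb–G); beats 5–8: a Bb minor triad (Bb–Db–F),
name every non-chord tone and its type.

F3 (beat 2) — passing tone; Eb3 (beat 7) — passing tone.

The harmony at that moment is C minor triad (C, Eb, G); F3 is not a chord tone.
It is approached by step down from G3 and left by step down to Eb3.
Step in, step out in the same direction — a passing tone.
The harmony at that moment is Bb minor triad (Bb, Db, F); Eb3 is not a chord tone.
It is approached by step down from F3 and left by step down to Db3.
Step in, step out in the same direction — a passing tone.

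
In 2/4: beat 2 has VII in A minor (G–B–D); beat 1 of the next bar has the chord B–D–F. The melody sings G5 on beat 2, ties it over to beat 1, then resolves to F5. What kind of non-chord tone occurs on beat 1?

The harmony at that moment is B diminished triad (B, D, F); G5 is not a chord tone.
It is held over (the same pitch as the preceding G5) and left by step down to F5.
Held over from the previous chord and resolving down by step — a suspension.

Suspension.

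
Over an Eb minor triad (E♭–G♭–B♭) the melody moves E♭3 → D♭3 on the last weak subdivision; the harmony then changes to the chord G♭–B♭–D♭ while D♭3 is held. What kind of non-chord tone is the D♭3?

D♭3 is an anticipation.

The harmony at that moment is E♭ minor triad (E♭, G♭, B♭); D♭3 is not a chord tone.
It is approached by step down from E♭3 and then sustained as the same pitch into the next harmony.
Arriving early and becoming a chord tone when the harmony changes — an anticipation.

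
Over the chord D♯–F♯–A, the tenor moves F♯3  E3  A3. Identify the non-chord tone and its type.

The harmony at that moment is D♯ diminished triad (D♯, F♯, A); E3 is not a chord tone.
It is approached by step down from F♯3 and left by leap up to A3.
Step in, leap out — an escape tone.

E3 is an escape tone.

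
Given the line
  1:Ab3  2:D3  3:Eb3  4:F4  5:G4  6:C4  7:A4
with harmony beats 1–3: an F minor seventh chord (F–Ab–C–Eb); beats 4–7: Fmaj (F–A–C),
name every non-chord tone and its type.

The harmony at that moment is F minor seventh chord (F, Ab, C, Eb); D3 is not a chord tone.
It is approached by leap down from Ab3 and left by step up to Eb3.
Leap in, step out — an appoggiatura.
The harmony at that moment is F major triad (F, A, C); G4 is not a chord tone.
It is approached by step up from F4 and left by leap down to C4.
Step in, leap out — an escape tone.

D3 (beat 2) — appoggiatura; G4 (beat 5) — escape tone.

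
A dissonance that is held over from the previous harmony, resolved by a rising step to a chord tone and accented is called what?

Approach: by preparation — the pitch is first a chord tone, then held (tied or repeated) while the harmony changes under it. Departure: up by step. Metric position: strong.
A prepared dissonance that resolves upward by step — a retardation. (The same figure resolving downward would be a suspension.)

Retardation.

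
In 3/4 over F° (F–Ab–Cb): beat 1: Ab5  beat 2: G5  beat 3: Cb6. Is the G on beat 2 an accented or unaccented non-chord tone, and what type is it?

The harmony at that moment is F diminished triad (F, Ab, Cb); G5 is not a chord tone.
It is approached by step down from Ab5 and left by leap up to Cb6.
Step in, leap out — an escape tone.
It falls on a weak beat, so it is unaccented.

Unaccented escape tone.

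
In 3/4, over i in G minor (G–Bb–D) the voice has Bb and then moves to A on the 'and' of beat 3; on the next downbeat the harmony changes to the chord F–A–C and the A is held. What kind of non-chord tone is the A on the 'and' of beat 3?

The harmony at that moment is G minor triad (G, Bb, D); A is not a chord tone.
It is approached by step down from Bb and then sustained as the same pitch into the next harmony.
Arriving early and becoming a chord tone when the harmony changes — an anticipation.

Anticipation.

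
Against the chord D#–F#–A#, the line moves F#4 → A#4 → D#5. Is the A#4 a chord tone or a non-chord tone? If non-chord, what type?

D# minor triad contains D#, F#, A#; A# is the fifth, so it is a chord tone.

Chord tone (the fifth of D# minor triad).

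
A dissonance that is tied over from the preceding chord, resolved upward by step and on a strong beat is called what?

Approach: by preparation — the pitch is first a chord tone, then held (tied or repeated) while the harmony changes under it. Departure: up by step. Metric position: strong.
A prepared dissonance that resolves upward by step — a retardation. (The same figure resolving downward would be a suspension.)

Retardation.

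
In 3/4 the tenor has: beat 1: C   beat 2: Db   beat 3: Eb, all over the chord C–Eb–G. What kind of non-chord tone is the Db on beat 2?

Passing tone.

The harmony at that moment is C minor triad (C, Eb, G); Db is not a chord tone.
It is approached by step up from C and left by step up to Eb.
Step in, step out in the same direction — a passing tone.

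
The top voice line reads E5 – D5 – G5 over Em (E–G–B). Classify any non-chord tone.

D5 is an escape tone.

The harmony at that moment is E minor triad (E, G, B); D5 is not a chord tone.
It is approached by step down from E5 and left by leap up to G5.
Step in, leap out — an escape tone.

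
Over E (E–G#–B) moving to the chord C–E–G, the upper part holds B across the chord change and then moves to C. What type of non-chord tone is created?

B is a retardation.

The harmony at that moment is C major triad (C, E, G); B is not a chord tone.
It is held over (the same pitch as the preceding B) and left by step up to C.
Held over from the previous chord and resolving up by step — a retardation.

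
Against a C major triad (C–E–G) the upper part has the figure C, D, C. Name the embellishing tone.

D is a neighbor tone.

The harmony at that moment is C major triad (C, E, G); D is not a chord tone.
It is approached by step up from C and left by step down to C.
Step away and step back to the same note — a neighbor tone (upper neighbor).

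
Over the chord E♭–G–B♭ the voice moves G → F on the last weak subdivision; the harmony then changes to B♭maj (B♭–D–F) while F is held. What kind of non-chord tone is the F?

The harmony at that moment is E♭ major triad (E♭, G, B♭); F is not a chord tone.
It is approached by step down from G and then sustained as the same pitch into the next harmony.
Arriving early and becoming a chord tone when the harmony changes — an anticipation.

F is an anticipation.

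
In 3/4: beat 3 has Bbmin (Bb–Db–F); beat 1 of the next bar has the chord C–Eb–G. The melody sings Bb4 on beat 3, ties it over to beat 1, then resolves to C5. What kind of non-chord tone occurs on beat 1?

The harmony at that moment is C minor triad (C, Eb, G); Bb4 is not a chord tone.
It is held over (the same pitch as the preceding Bb4) and left by step up to C5.
Held over from the previous chord and resolving up by step — a retardation.

Retardation.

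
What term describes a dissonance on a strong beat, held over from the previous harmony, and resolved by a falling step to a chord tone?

Suspension.

Approach: by preparation — the pitch is first a chord tone, then held (tied or repeated) while the harmony changes under it. Departure: down by step. Metric position: strong.
A prepared dissonance that resolves downward by step — a suspension. (The same figure resolving upward would be a retardation.)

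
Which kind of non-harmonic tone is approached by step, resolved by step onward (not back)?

Approach: by step. Departure: by step, continuing in the same direction.
Stepwise on both sides with no change of direction means the note fills in the space between two different chord tones — a passing tone. (Had it turned back to its starting note it would be a neighbor tone instead.)

Passing tone.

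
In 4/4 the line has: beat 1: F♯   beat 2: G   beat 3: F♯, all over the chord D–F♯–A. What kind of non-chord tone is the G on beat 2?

The harmony at that moment is D major triad (D, F♯, A); G is not a chord tone.
It is approached by step up from F♯ and left by step down to F♯.
Step away and step back to the same note — a neighbor tone (upper neighbor).

Upper neighbor tone.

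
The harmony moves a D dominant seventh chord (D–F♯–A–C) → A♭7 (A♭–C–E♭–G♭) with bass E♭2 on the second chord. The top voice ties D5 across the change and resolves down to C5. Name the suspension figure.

7–6 suspension.

At the second chord the bass is E♭2. The suspended D5 lies a seventh above the bass; after resolving down by step to C5, the interval above the bass becomes a sixth.
Suspension figures are named by those two intervals: 7–6.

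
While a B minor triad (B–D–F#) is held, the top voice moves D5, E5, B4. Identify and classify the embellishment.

The harmony at that moment is B minor triad (B, D, F#); E5 is not a chord tone.
It is approached by step up from D5 and left by leap down to B4.
Step in, leap out — an escape tone.

E5 is an escape tone.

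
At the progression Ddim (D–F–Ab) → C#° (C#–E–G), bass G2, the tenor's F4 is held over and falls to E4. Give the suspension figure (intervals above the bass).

At the second chord the bass is G2. The suspended F4 lies a seventh above the bass; after resolving down by step to E4, the interval above the bass becomes a sixth.
Suspension figures are named by those two intervals: 7–6.

7–6 suspension.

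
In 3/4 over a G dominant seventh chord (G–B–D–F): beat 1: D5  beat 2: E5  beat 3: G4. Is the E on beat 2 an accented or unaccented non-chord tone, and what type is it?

The harmony at that moment is G dominant seventh chord (G, B, D, F); E5 is not a chord tone.
It is approached by step up from D5 and left by leap down to G4.
Step in, leap out — an escape tone.
It falls on a weak beat, so it is unaccented.

Unaccented escape tone.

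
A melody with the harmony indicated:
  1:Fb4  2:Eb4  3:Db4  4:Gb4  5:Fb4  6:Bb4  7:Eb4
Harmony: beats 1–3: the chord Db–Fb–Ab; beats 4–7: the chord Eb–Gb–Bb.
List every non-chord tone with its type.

Eb4 (beat 2) — passing tone; Fb4 (beat 5) — escape tone.

The harmony at that moment is Db minor triad (Db, Fb, Ab); Eb4 is not a chord tone.
It is approached by step down from Fb4 and left by step down to Db4.
Step in, step out in the same direction — a passing tone.
The harmony at that moment is Eb minor triad (Eb, Gb, Bb); Fb4 is not a chord tone.
It is approached by step down from Gb4 and left by leap up to Bb4.
Step in, leap out — an escape tone.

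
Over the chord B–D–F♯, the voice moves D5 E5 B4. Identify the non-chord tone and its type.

The harmony at that moment is B minor triad (B, D, F♯); E5 is not a chord tone.
It is approached by step up from D5 and left by leap down to B4.
Step in, leap out — an escape tone.

E5 is an escape tone.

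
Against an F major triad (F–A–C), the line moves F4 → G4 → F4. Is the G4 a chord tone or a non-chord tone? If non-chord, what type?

The harmony at that moment is F major triad (F, A, C); G4 is not a chord tone.
It is approached by step up from F4 and left by step down to F4.
Step away and step back to the same note — a neighbor tone (upper neighbor).

Non-chord tone — a neighbor tone.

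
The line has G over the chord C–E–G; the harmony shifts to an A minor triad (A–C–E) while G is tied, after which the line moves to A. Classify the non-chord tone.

G is a retardation.

The harmony at that moment is A minor triad (A, C, E); G is not a chord tone.
It is held over (the same pitch as the preceding G) and left by step up to A.
Held over from the previous chord and resolving up by step — a retardation.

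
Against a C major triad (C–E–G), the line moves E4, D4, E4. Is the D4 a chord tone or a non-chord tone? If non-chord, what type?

The harmony at that moment is C major triad (C, E, G); D4 is not a chord tone.
It is approached by step down from E4 and left by step up to E4.
Step away and step back to the same note — a neighbor tone (lower neighbor).

Non-chord tone — a neighbor tone.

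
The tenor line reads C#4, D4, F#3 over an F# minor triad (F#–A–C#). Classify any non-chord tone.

The harmony at that moment is F# minor triad (F#, A, C#); D4 is not a chord tone.
It is approached by step up from C#4 and left by leap down to F#3.
Step in, leap out — an escape tone.

D4 is an escape tone.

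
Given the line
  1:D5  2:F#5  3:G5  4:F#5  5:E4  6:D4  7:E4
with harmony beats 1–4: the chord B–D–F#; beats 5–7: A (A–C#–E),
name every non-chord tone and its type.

The harmony at that moment is B minor triad (B, D, F#); G5 is not a chord tone.
It is approached by step up from F#5 and left by step down to F#5.
Step away and step back to the same note — a neighbor tone (upper neighbor).
The harmony at that moment is A major triad (A, C#, E); D4 is not a chord tone.
It is approached by step down from E4 and left by step up to E4.
Step away and step back to the same note — a neighbor tone (lower neighbor).

G5 (beat 3) — neighbor tone; D4 (beat 6) — neighbor tone.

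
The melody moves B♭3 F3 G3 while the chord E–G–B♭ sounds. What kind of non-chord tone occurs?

The harmony at that moment is E diminished triad (E, G, B♭); F3 is not a chord tone.
It is approached by leap down from B♭3 and left by step up to G3.
Leap in, step out — an appoggiatura.

F3 is an appoggiatura.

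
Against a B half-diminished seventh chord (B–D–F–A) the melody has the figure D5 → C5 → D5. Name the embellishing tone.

C5 is a neighbor tone.

The harmony at that moment is B half-diminished seventh chord (B, D, F, A); C5 is not a chord tone.
It is approached by step down from D5 and left by step up to D5.
Step away and step back to the same note — a neighbor tone (lower neighbor).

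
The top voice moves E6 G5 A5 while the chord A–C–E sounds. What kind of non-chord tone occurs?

The harmony at that moment is A minor triad (A, C, E); G5 is not a chord tone.
It is approached by leap down from E6 and left by step up to A5.
Leap in, step out — an appoggiatura.

G5 is an appoggiatura.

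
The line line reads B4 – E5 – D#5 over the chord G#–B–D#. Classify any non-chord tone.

The harmony at that moment is G# minor triad (G#, B, D#); E5 is not a chord tone.
It is approached by leap up from B4 and left by step down to D#5.
Leap in, step out — an appoggiatura.

E5 is an appoggiatura.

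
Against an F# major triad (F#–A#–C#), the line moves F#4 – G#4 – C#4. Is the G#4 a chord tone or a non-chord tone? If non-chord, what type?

The harmony at that moment is F# major triad (F#, A#, C#); G#4 is not a chord tone.
It is approached by step up from F#4 and left by leap down to C#4.
Step in, leap out — an escape tone.

Non-chord tone — an escape tone.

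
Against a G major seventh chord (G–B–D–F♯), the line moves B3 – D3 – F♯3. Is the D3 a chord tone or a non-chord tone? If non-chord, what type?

G major seventh chord contains G, B, D, F♯; D is the fifth, so it is a chord tone.

Chord tone (the fifth of G major seventh chord).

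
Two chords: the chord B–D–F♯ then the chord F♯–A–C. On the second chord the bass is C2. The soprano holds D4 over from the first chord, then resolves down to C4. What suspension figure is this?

9–8 suspension.

At the second chord the bass is C2. The suspended D4 lies a ninth above the bass; after resolving down by step to C4, the interval above the bass becomes an octave.
Suspension figures are named by those two intervals: 9–8.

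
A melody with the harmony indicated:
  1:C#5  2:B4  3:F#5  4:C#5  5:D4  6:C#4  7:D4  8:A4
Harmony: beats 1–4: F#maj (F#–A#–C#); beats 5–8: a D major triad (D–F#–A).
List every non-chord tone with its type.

The harmony at that moment is F# major triad (F#, A#, C#); B4 is not a chord tone.
It is approached by step down from C#5 and left by leap up to F#5.
Step in, leap out — an escape tone.
The harmony at that moment is D major triad (D, F#, A); C#4 is not a chord tone.
It is approached by step down from D4 and left by step up to D4.
Step away and step back to the same note — a neighbor tone (lower neighbor).

B4 (beat 2) — escape tone; C#4 (beat 6) — neighbor tone.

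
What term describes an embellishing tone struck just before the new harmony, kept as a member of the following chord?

Approach: ahead of the chord change (typically by step), so it is dissonant against the current harmony. Departure: none — the same pitch is restated or held and is a chord tone of the new harmony.
Dissonant first, consonant once the harmony catches up: the note simply arrives early — an anticipation. (The reverse timing, consonant first and dissonant after the change, would be a suspension or retardation.)

Anticipation.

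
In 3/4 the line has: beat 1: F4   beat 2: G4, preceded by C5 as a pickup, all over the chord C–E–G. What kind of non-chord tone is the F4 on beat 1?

The harmony at that moment is C major triad (C, E, G); F4 is not a chord tone.
It is approached by leap down from C5 and left by step up to G4.
Leap in, step out, metrically accented — an appoggiatura.

Appoggiatura.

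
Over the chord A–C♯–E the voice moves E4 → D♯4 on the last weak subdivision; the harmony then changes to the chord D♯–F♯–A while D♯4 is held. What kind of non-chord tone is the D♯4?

D♯4 is an anticipation.

The harmony at that moment is A major triad (A, C♯, E); D♯4 is not a chord tone.
It is approached by step down from E4 and then sustained as the same pitch into the next harmony.
Arriving early and becoming a chord tone when the harmony changes — an anticipation.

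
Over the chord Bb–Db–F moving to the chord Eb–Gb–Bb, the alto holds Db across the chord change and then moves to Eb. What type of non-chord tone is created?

The harmony at that moment is Eb minor triad (Eb, Gb, Bb); Db is not a chord tone.
It is held over (the same pitch as the preceding Db) and left by step up to Eb.
Held over from the previous chord and resolving up by step — a retardation.

Db is a retardation.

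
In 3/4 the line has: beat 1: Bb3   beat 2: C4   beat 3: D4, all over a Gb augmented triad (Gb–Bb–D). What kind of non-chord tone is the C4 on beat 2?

Passing tone.

The harmony at that moment is Gb augmented triad (Gb, Bb, D); C4 is not a chord tone.
It is approached by step up from Bb3 and left by step up to D4.
Step in, step out in the same direction — a passing tone.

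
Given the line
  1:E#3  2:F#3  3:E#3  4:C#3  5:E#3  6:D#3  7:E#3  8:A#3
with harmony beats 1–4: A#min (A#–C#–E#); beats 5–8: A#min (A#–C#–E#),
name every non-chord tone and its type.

The harmony at that moment is A# minor triad (A#, C#, E#); F#3 is not a chord tone.
It is approached by step up from E#3 and left by step down to E#3.
Step away and step back to the same note — a neighbor tone (upper neighbor).
The harmony at that moment is A# minor triad (A#, C#, E#); D#3 is not a chord tone.
It is approached by step down from E#3 and left by step up to E#3.
Step away and step back to the same note — a neighbor tone (lower neighbor).

F#3 (beat 2) — neighbor tone; D#3 (beat 6) — neighbor tone.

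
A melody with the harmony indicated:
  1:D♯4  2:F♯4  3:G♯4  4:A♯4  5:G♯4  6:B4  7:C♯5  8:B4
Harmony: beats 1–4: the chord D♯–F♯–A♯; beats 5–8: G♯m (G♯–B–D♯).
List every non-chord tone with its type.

The harmony at that moment is D♯ minor triad (D♯, F♯, A♯); G♯4 is not a chord tone.
It is approached by step up from F♯4 and left by step up to A♯4.
Step in, step out in the same direction — a passing tone.
The harmony at that moment is G♯ minor triad (G♯, B, D♯); C♯5 is not a chord tone.
It is approached by step up from B4 and left by step down to B4.
Step away and step back to the same note — a neighbor tone (upper neighbor).

G♯4 (beat 3) — passing tone; C♯5 (beat 7) — neighbor tone.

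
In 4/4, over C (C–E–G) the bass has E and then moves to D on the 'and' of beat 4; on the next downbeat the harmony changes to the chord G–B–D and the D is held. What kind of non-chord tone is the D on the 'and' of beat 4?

The harmony at that moment is C major triad (C, E, G); D is not a chord tone.
It is approached by step down from E and then sustained as the same pitch into the next harmony.
Arriving early and becoming a chord tone when the harmony changes — an anticipation.

Anticipation.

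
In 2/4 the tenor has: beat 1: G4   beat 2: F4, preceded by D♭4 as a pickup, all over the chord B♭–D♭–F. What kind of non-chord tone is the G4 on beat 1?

Appoggiatura.

The harmony at that moment is B♭ minor triad (B♭, D♭, F); G4 is not a chord tone.
It is approached by leap up from D♭4 and left by step down to F4.
Leap in, step out, metrically accented — an appoggiatura.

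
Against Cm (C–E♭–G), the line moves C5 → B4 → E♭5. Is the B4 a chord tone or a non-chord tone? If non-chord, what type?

The harmony at that moment is C minor triad (C, E♭, G); B4 is not a chord tone.
It is approached by step down from C5 and left by leap up to E♭5.
Step in, leap out — an escape tone.

Non-chord tone — an escape tone.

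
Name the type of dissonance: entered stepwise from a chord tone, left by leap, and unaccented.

Approach: by step. Departure: by leap. Metric position: weak.
Step in, leap out, from a weak position — an escape tone (échappée). (It is the mirror image of the appoggiatura, which leaps in and steps out on a strong beat.)

Escape tone.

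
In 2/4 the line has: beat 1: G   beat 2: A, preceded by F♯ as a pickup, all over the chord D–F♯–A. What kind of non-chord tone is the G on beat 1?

Passing tone.

The harmony at that moment is D major triad (D, F♯, A); G is not a chord tone.
It is approached by step up from F♯ and left by step up to A.
Step in, step out in the same direction — a passing tone.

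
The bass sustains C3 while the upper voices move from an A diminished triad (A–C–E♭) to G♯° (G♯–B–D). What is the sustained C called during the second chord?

The harmony at that moment is G♯ diminished triad (G♯, B, D); C3 is not a chord tone.
It is held over (the same pitch as the preceding C3) and then sustained as the same pitch into the next harmony.
Sustained through a change of harmony — a pedal tone.

Pedal tone (pedal point).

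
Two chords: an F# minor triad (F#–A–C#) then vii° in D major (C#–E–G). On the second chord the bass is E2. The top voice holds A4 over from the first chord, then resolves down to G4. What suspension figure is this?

At the second chord the bass is E2. The suspended A4 lies a fourth above the bass; after resolving down by step to G4, the interval above the bass becomes a third.
Suspension figures are named by those two intervals: 4–3.

4–3 suspension.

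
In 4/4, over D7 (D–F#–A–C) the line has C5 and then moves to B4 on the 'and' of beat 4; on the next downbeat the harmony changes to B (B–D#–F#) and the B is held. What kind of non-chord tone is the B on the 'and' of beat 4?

The harmony at that moment is D dominant seventh chord (D, F#, A, C); B4 is not a chord tone.
It is approached by step down from C5 and then sustained as the same pitch into the next harmony.
Arriving early and becoming a chord tone when the harmony changes — an anticipation.

Anticipation.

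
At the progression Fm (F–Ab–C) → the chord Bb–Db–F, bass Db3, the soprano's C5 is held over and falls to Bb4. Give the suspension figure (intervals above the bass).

At the second chord the bass is Db3. The suspended C5 lies a seventh above the bass; after resolving down by step to Bb4, the interval above the bass becomes a sixth.
Suspension figures are named by those two intervals: 7–6.

7–6 suspension.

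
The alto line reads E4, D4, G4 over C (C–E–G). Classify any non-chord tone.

The harmony at that moment is C major triad (C, E, G); D4 is not a chord tone.
It is approached by step down from E4 and left by leap up to G4.
Step in, leap out — an escape tone.

D4 is an escape tone.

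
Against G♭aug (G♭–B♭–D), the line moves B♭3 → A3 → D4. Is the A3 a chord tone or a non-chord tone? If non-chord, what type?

Non-chord tone — an escape tone.

The harmony at that moment is G♭ augmented triad (G♭, B♭, D); A3 is not a chord tone.
It is approached by step down from B♭3 and left by leap up to D4.
Step in, leap out — an escape tone.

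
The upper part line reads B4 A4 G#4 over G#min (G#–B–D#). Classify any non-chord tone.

A4 is a passing tone.

The harmony at that moment is G# minor triad (G#, B, D#); A4 is not a chord tone.
It is approached by step down from B4 and left by step down to G#4.
Step in, step out in the same direction — a passing tone.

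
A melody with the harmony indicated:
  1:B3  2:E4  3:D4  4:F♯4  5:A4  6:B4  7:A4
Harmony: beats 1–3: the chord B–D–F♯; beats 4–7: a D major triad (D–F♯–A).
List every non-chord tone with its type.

The harmony at that moment is B minor triad (B, D, F♯); E4 is not a chord tone.
It is approached by leap up from B3 and left by step down to D4.
Leap in, step out — an appoggiatura.
The harmony at that moment is D major triad (D, F♯, A); B4 is not a chord tone.
It is approached by step up from A4 and left by step down to A4.
Step away and step back to the same note — a neighbor tone (upper neighbor).

E4 (beat 2) — appoggiatura; B4 (beat 6) — neighbor tone.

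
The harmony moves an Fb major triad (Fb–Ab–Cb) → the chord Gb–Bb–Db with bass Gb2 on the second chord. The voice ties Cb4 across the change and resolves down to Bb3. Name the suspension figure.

At the second chord the bass is Gb2. The suspended Cb4 lies a fourth above the bass; after resolving down by step to Bb3, the interval above the bass becomes a third.
Suspension figures are named by those two intervals: 4–3.

4–3 suspension.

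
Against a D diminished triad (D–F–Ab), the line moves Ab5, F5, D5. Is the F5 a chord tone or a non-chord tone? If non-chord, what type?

Chord tone (the third of D diminished triad).

D diminished triad contains D, F, Ab; F is the third, so it is a chord tone.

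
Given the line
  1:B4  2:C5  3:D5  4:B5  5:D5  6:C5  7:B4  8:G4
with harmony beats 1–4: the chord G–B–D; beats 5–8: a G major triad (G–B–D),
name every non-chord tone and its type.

C5 (beat 2) — passing tone; C5 (beat 6) — passing tone.

The harmony at that moment is G major triad (G, B, D); C5 is not a chord tone.
It is approached by step up from B4 and left by step up to D5.
Step in, step out in the same direction — a passing tone.
The harmony at that moment is G major triad (G, B, D); C5 is not a chord tone.
It is approached by step down from D5 and left by step down to B4.
Step in, step out in the same direction — a passing tone.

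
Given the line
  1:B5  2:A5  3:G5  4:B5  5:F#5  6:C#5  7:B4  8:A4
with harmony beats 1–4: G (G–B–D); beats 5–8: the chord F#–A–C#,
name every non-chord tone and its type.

A5 (beat 2) — passing tone; B4 (beat 7) — passing tone.

The harmony at that moment is G major triad (G, B, D); A5 is not a chord tone.
It is approached by step down from B5 and left by step down to G5.
Step in, step out in the same direction — a passing tone.
The harmony at that moment is F# minor triad (F#, A, C#); B4 is not a chord tone.
It is approached by step down from C#5 and left by step down to A4.
Step in, step out in the same direction — a passing tone.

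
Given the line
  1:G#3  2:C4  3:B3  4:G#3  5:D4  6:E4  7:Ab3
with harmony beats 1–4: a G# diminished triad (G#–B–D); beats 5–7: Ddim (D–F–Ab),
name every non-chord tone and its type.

The harmony at that moment is G# diminished triad (G#, B, D); C4 is not a chord tone.
It is approached by leap up from G#3 and left by step down to B3.
Leap in, step out — an appoggiatura.
The harmony at that moment is D diminished triad (D, F, Ab); E4 is not a chord tone.
It is approached by step up from D4 and left by leap down to Ab3.
Step in, leap out — an escape tone.

C4 (beat 2) — appoggiatura; E4 (beat 6) — escape tone.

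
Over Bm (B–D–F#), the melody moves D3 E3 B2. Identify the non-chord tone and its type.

E3 is an escape tone.

The harmony at that moment is B minor triad (B, D, F#); E3 is not a chord tone.
It is approached by step up from D3 and left by leap down to B2.
Step in, leap out — an escape tone.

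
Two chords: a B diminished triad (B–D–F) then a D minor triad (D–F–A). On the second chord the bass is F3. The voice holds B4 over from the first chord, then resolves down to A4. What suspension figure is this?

At the second chord the bass is F3. The suspended B4 lies a fourth above the bass; after resolving down by step to A4, the interval above the bass becomes a third.
Suspension figures are named by those two intervals: 4–3.

4–3 suspension.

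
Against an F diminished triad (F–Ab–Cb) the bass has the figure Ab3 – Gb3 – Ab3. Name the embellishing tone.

The harmony at that moment is F diminished triad (F, Ab, Cb); Gb3 is not a chord tone.
It is approached by step down from Ab3 and left by step up to Ab3.
Step away and step back to the same note — a neighbor tone (lower neighbor).

Gb3 is a neighbor tone.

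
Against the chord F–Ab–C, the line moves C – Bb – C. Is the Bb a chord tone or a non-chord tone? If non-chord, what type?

Non-chord tone — a neighbor tone.

The harmony at that moment is F minor triad (F, Ab, C); Bb is not a chord tone.
It is approached by step down from C and left by step up to C.
Step away and step back to the same note — a neighbor tone (lower neighbor).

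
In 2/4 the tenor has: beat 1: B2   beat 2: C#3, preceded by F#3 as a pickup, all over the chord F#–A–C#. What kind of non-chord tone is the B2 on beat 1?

The harmony at that moment is F# minor triad (F#, A, C#); B2 is not a chord tone.
It is approached by leap down from F#3 and left by step up to C#3.
Leap in, step out, metrically accented — an appoggiatura.

Appoggiatura.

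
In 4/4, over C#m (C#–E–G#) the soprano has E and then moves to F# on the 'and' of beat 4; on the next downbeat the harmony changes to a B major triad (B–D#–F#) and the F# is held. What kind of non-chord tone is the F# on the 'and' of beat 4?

The harmony at that moment is C# minor triad (C#, E, G#); F# is not a chord tone.
It is approached by step up from E and then sustained as the same pitch into the next harmony.
Arriving early and becoming a chord tone when the harmony changes — an anticipation.

Anticipation.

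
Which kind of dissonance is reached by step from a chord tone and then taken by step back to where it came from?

Neighbor tone.

Approach: by step. Departure: by step in the opposite direction, back to the starting pitch.
Stepwise on both sides but reversing to return to the same chord tone — a neighbor tone. (Had it continued onward in the same direction it would be a passing tone instead.)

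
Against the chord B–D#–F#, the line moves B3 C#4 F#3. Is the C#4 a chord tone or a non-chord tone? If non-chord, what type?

The harmony at that moment is B major triad (B, D#, F#); C#4 is not a chord tone.
It is approached by step up from B3 and left by leap down to F#3.
Step in, leap out — an escape tone.

Non-chord tone — an escape tone.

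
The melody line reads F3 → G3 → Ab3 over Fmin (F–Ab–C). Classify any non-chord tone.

The harmony at that moment is F minor triad (F, Ab, C); G3 is not a chord tone.
It is approached by step up from F3 and left by step up to Ab3.
Step in, step out in the same direction — a passing tone.

G3 is a passing tone.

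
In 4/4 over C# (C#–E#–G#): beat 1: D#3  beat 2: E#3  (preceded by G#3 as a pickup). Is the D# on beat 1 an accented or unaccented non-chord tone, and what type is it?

Accented appoggiatura.

The harmony at that moment is C# major triad (C#, E#, G#); D#3 is not a chord tone.
It is approached by leap down from G#3 and left by step up to E#3.
Leap in, step out — an appoggiatura.
It falls on the downbeat, so it is accented.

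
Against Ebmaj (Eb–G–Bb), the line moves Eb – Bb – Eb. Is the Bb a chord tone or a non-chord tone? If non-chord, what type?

Chord tone (the fifth of Eb major triad).

Eb major triad contains Eb, G, Bb; Bb is the fifth, so it is a chord tone.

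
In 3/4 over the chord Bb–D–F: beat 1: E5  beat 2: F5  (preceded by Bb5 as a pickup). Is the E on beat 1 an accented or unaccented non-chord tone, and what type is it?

Accented appoggiatura.

The harmony at that moment is Bb major triad (Bb, D, F); E5 is not a chord tone.
It is approached by leap down from Bb5 and left by step up to F5.
Leap in, step out — an appoggiatura.
It falls on the downbeat, so it is accented.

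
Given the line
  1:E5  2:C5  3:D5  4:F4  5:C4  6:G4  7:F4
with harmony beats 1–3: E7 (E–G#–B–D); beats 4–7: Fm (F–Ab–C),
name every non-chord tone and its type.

The harmony at that moment is E dominant seventh chord (E, G#, B, D); C5 is not a chord tone.
It is approached by leap down from E5 and left by step up to D5.
Leap in, step out — an appoggiatura.
The harmony at that moment is F minor triad (F, Ab, C); G4 is not a chord tone.
It is approached by leap up from C4 and left by step down to F4.
Leap in, step out — an appoggiatura.

C5 (beat 2) — appoggiatura; G4 (beat 6) — appoggiatura.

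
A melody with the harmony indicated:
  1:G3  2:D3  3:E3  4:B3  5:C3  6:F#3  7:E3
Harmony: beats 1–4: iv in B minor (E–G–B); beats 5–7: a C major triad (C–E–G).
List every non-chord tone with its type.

D3 (beat 2) — appoggiatura; F#3 (beat 6) — appoggiatura.

The harmony at that moment is E minor triad (E, G, B); D3 is not a chord tone.
It is approached by leap down from G3 and left by step up to E3.
Leap in, step out — an appoggiatura.
The harmony at that moment is C major triad (C, E, G); F#3 is not a chord tone.
It is approached by leap up from C3 and left by step down to E3.
Leap in, step out — an appoggiatura.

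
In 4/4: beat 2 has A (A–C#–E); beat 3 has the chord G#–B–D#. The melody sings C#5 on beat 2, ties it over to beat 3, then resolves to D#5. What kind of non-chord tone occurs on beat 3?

The harmony at that moment is G# minor triad (G#, B, D#); C#5 is not a chord tone.
It is held over (the same pitch as the preceding C#5) and left by step up to D#5.
Held over from the previous chord and resolving up by step — a retardation.

Retardation.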